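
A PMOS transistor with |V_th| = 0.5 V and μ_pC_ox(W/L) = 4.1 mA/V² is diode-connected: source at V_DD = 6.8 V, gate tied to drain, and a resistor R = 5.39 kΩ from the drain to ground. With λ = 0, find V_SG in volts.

With gate tied to drain, V_SG = V_SD ≥ V_SG − |V_th|, so the device is in saturation.
KCL at the drain: ½ k_p (V_SG − |V_th|)² = (V_DD − V_SG)/R.
Let x = V_SG − 0.5. Then 11 x² + x − 6.3 = 0, giving x = 0.711 V (positive root), so V_SG = 1.21 V.
I_D = (V_DD − V_SG)/R = (6.8 − 1.21) / 5.39 = 1.04 mA.

V_SG = 1.21 V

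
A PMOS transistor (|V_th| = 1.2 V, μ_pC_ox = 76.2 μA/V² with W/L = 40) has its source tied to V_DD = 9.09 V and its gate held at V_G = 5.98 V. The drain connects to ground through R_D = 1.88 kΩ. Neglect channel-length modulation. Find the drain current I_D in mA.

I_D = 4.30 mA

V_SG = V_DD − V_G = 9.09 − 5.98 = 3.11 V, so V_ov = 3.11 − 1.2 = 1.91 V.
k_p = μ_pC_ox · (W/L) = 3.048 mA/V².
Assume saturation: I_D = ½ k_p V_ov² = 0.5 × 3.048 × 1.91² = 5.56 mA, giving V_SD = V_DD − I_D R_D = 9.09 − 5.56 × 1.88 = -1.36 V.
But -1.36 V < V_ov = 1.91 V, so the device is actually in triode.
In triode I_D = k_p[V_ov V_SD − ½ V_SD²] and I_D = (V_DD − V_SD)/R_D. Equating: 2.87 V_SD² − 11.94 V_SD + 9.09 = 0, giving V_SD = 1 V (the root below V_ov).
I_D = (9.09 − 1) / 1.88 = 4.3 mA.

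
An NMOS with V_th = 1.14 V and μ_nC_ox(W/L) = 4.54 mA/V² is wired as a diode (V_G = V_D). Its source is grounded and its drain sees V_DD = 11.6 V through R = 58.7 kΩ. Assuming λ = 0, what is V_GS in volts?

V_GS = 1.42 V

With gate tied to drain, V_GS = V_DS ≥ V_GS − V_th, so the device is in saturation.
KCL at the drain: ½ k_n (V_GS − V_th)² = (V_DD − V_GS)/R.
Let x = V_GS − 1.14. Then 133 x² + x − 10.46 = 0, giving x = 0.276 V (positive root), so V_GS = 1.42 V.
I_D = (V_DD − V_GS)/R = (11.6 − 1.42) / 58.7 = 0.173 mA.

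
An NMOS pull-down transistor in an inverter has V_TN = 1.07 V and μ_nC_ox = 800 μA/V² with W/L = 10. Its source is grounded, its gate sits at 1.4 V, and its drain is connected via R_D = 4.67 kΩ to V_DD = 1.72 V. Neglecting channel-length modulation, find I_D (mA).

I_D = 0.332 mA

V_GS = V_G = 1.4 V, so V_ov = 1.4 − 1.07 = 0.33 V.
k_n = μ_nC_ox · (W/L) = 8 mA/V².
Assume saturation: I_D = ½ k_n V_ov² = 0.5 × 8 × 0.33² = 0.436 mA, giving V_DS = V_DD − I_D R_D = 1.72 − 0.436 × 4.67 = -0.314 V.
But -0.314 V < V_ov = 0.33 V, so the device is actually in triode.
In triode I_D = k_n[V_ov V_DS − ½ V_DS²] and I_D = (V_DD − V_DS)/R_D. Equating: 18.7 V_DS² − 13.33 V_DS + 1.72 = 0, giving V_DS = 0.169 V (the root below V_ov).
I_D = (1.72 − 0.169) / 4.67 = 0.332 mA.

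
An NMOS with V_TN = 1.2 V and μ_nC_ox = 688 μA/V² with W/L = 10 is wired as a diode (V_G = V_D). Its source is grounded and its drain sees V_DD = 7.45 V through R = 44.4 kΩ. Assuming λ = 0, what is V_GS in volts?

With gate tied to drain, V_GS = V_DS ≥ V_GS − V_TN, so the device is in saturation.
k_n = μ_nC_ox · (W/L) = 6.88 mA/V².
KCL at the drain: ½ k_n (V_GS − V_TN)² = (V_DD − V_GS)/R.
Let x = V_GS − 1.2. Then 153 x² + x − 6.25 = 0, giving x = 0.199 V (positive root), so V_GS = 1.4 V.
I_D = (V_DD − V_GS)/R = (7.45 − 1.4) / 44.4 = 0.136 mA.

V_GS = 1.40 V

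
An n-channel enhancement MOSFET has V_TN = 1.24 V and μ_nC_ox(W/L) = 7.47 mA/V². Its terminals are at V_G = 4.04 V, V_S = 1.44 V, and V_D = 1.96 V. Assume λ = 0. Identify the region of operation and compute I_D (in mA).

Triode; I_D = 4.27 mA

V_GS = V_G − V_S = 4.04 − 1.44 = 2.6 V; V_DS = V_D − V_S = 1.96 − 1.44 = 0.52 V.
V_ov = V_GS − V_TN = 2.6 − 1.24 = 1.36 V.
Since V_DS = 0.52 V < V_ov = 1.36 V, the device is in the triode region.
I_D = k_n [V_ov · V_DS − ½ V_DS²] = 7.47 × [1.36 × 0.52 − 0.5 × 0.52²] = 4.27 mA.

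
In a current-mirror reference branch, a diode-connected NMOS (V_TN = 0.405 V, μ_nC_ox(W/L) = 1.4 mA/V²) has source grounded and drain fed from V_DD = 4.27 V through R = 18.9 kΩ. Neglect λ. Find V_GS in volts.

With gate tied to drain, V_GS = V_DS ≥ V_GS − V_TN, so the device is in saturation.
KCL at the drain: ½ k_n (V_GS − V_TN)² = (V_DD − V_GS)/R.
Let x = V_GS − 0.405. Then 13.2 x² + x − 3.865 = 0, giving x = 0.504 V (positive root), so V_GS = 0.909 V.
I_D = (V_DD − V_GS)/R = (4.27 − 0.909) / 18.9 = 0.178 mA.

V_GS = 0.909 V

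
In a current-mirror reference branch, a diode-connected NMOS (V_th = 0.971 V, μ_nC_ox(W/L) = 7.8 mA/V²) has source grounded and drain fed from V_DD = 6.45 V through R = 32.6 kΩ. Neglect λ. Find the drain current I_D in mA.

With gate tied to drain, V_GS = V_DS ≥ V_GS − V_th, so the device is in saturation.
KCL at the drain: ½ k_n (V_GS − V_th)² = (V_DD − V_GS)/R.
Let x = V_GS − 0.971. Then 127 x² + x − 5.479 = 0, giving x = 0.204 V (positive root), so V_GS = 1.17 V.
I_D = (V_DD − V_GS)/R = (6.45 − 1.17) / 32.6 = 0.162 mA.

I_D = 0.162 mA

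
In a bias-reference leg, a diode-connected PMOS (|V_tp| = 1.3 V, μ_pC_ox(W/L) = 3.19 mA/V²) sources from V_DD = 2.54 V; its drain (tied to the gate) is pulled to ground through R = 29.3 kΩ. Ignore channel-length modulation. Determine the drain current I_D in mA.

With gate tied to drain, V_SG = V_SD ≥ V_SG − |V_tp|, so the device is in saturation.
KCL at the drain: ½ k_p (V_SG − |V_tp|)² = (V_DD − V_SG)/R.
Let x = V_SG − 1.3. Then 46.7 x² + x − 1.24 = 0, giving x = 0.153 V (positive root), so V_SG = 1.45 V.
I_D = (V_DD − V_SG)/R = (2.54 − 1.45) / 29.3 = 0.0371 mA.

I_D = 0.0371 mA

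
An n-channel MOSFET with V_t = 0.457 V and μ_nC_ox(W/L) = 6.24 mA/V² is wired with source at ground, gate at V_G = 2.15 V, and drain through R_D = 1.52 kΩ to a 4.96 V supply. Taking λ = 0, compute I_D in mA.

I_D = 3.05 mA

V_GS = V_G = 2.15 V, so V_ov = 2.15 − 0.457 = 1.69 V.
Assume saturation: I_D = ½ k_n V_ov² = 0.5 × 6.24 × 1.69² = 8.94 mA, giving V_DS = V_DD − I_D R_D = 4.96 − 8.94 × 1.52 = -8.63 V.
But -8.63 V < V_ov = 1.69 V, so the device is actually in triode.
In triode I_D = k_n[V_ov V_DS − ½ V_DS²] and I_D = (V_DD − V_DS)/R_D. Equating: 4.74 V_DS² − 17.06 V_DS + 4.96 = 0, giving V_DS = 0.319 V (the root below V_ov).
I_D = (4.96 − 0.319) / 1.52 = 3.05 mA.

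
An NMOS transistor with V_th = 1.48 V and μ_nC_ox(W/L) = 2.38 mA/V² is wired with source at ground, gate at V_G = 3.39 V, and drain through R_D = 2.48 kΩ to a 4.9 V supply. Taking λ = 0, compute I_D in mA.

V_GS = V_G = 3.39 V, so V_ov = 3.39 − 1.48 = 1.91 V.
Assume saturation: I_D = ½ k_n V_ov² = 0.5 × 2.38 × 1.91² = 4.34 mA, giving V_DS = V_DD − I_D R_D = 4.9 − 4.34 × 2.48 = -5.87 V.
But -5.87 V < V_ov = 1.91 V, so the device is actually in triode.
In triode I_D = k_n[V_ov V_DS − ½ V_DS²] and I_D = (V_DD − V_DS)/R_D. Equating: 2.95 V_DS² − 12.27 V_DS + 4.9 = 0, giving V_DS = 0.447 V (the root below V_ov).
I_D = (4.9 − 0.447) / 2.48 = 1.8 mA.

I_D = 1.80 mA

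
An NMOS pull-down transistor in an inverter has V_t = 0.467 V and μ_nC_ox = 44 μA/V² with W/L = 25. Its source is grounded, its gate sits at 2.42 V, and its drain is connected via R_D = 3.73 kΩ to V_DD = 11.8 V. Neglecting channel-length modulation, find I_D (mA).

V_GS = V_G = 2.42 V, so V_ov = 2.42 − 0.467 = 1.95 V.
k_n = μ_nC_ox · (W/L) = 1.1 mA/V².
Assume saturation: I_D = ½ k_n V_ov² = 0.5 × 1.1 × 1.95² = 2.1 mA, giving V_DS = V_DD − I_D R_D = 11.8 − 2.1 × 3.73 = 3.98 V.
V_DS = 3.98 V ≥ V_ov = 1.95 V, confirming saturation.

I_D = 2.10 mA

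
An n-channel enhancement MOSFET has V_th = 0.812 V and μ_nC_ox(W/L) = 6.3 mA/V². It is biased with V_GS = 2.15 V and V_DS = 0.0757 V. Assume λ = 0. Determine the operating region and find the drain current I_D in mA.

V_ov = V_GS − V_th = 2.15 − 0.812 = 1.34 V.
Since V_DS = 0.0757 V < V_ov = 1.34 V, the device is in the triode region.
I_D = k_n [V_ov · V_DS − ½ V_DS²] = 6.3 × [1.34 × 0.0757 − 0.5 × 0.0757²] = 0.62 mA.

Triode; I_D = 0.620 mA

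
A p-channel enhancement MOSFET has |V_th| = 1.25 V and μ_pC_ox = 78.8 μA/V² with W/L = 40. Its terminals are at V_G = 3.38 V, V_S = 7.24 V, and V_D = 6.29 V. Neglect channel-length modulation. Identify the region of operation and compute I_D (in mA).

Triode; I_D = 6.39 mA

V_SG = V_S − V_G = 7.24 − 3.38 = 3.86 V; V_SD = V_S − V_D = 7.24 − 6.29 = 0.95 V.
k_p = μ_pC_ox · (W/L) = 3.152 mA/V².
V_ov = V_SG − |V_th| = 3.86 − 1.25 = 2.61 V.
Since V_SD = 0.95 V < V_ov = 2.61 V, the device is in the triode region.
I_D = k_p [V_ov · V_SD − ½ V_SD²] = 3.152 × [2.61 × 0.95 − 0.5 × 0.95²] = 6.39 mA.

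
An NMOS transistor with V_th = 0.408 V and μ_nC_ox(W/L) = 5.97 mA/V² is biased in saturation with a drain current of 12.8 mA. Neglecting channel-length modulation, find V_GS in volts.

V_GS = 2.48 V

In saturation I_D = ½ k_n (V_GS − V_th)², so V_GS − V_th = √(2 I_D / k_n) = √(2 × 12.8 / 5.97) = 2.07 V.
V_GS = 0.408 + 2.07 = 2.48 V.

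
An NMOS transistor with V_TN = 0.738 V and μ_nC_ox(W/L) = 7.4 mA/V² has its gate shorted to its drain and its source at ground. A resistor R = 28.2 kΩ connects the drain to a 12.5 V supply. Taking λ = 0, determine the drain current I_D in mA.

With gate tied to drain, V_GS = V_DS ≥ V_GS − V_TN, so the device is in saturation.
KCL at the drain: ½ k_n (V_GS − V_TN)² = (V_DD − V_GS)/R.
Let x = V_GS − 0.738. Then 104 x² + x − 11.76 = 0, giving x = 0.331 V (positive root), so V_GS = 1.07 V.
I_D = (V_DD − V_GS)/R = (12.5 − 1.07) / 28.2 = 0.405 mA.

I_D = 0.405 mA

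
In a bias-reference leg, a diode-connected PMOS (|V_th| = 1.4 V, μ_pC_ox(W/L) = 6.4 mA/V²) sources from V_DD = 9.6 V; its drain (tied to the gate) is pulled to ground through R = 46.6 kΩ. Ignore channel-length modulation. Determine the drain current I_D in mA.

I_D = 0.171 mA

With gate tied to drain, V_SG = V_SD ≥ V_SG − |V_th|, so the device is in saturation.
KCL at the drain: ½ k_p (V_SG − |V_th|)² = (V_DD − V_SG)/R.
Let x = V_SG − 1.4. Then 149 x² + x − 8.2 = 0, giving x = 0.231 V (positive root), so V_SG = 1.63 V.
I_D = (V_DD − V_SG)/R = (9.6 − 1.63) / 46.6 = 0.171 mA.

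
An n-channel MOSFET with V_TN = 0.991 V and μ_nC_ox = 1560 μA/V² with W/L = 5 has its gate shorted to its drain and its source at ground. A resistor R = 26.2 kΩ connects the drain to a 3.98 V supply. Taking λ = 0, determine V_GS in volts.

V_GS = 1.16 V

With gate tied to drain, V_GS = V_DS ≥ V_GS − V_TN, so the device is in saturation.
k_n = μ_nC_ox · (W/L) = 7.8 mA/V².
KCL at the drain: ½ k_n (V_GS − V_TN)² = (V_DD − V_GS)/R.
Let x = V_GS − 0.991. Then 102 x² + x − 2.989 = 0, giving x = 0.166 V (positive root), so V_GS = 1.16 V.
I_D = (V_DD − V_GS)/R = (3.98 − 1.16) / 26.2 = 0.108 mA.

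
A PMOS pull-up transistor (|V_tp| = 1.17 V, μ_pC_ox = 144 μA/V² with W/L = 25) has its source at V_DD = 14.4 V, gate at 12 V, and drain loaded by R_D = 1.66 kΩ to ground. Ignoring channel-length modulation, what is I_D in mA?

I_D = 2.72 mA

V_SG = V_DD − V_G = 14.4 − 12 = 2.4 V, so V_ov = 2.4 − 1.17 = 1.23 V.
k_p = μ_pC_ox · (W/L) = 3.6 mA/V².
Assume saturation: I_D = ½ k_p V_ov² = 0.5 × 3.6 × 1.23² = 2.72 mA, giving V_SD = V_DD − I_D R_D = 14.4 − 2.72 × 1.66 = 9.88 V.
V_SD = 9.88 V ≥ V_ov = 1.23 V, confirming saturation.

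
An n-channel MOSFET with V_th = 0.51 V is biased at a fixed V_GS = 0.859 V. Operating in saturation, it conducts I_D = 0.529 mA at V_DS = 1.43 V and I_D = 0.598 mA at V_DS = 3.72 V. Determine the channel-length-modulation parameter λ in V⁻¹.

λ = 0.0620 V⁻¹

With V_GS fixed, I_D ∝ (1 + λ V_DS) in saturation, so I_D2/I_D1 = (1 + λ V_DS2)/(1 + λ V_DS1).
0.598/0.529 = 1.13 = (1 + 3.72 λ)/(1 + 1.43 λ).
Solving: λ (I_D1 V_DS2 − I_D2 V_DS1) = I_D2 − I_D1, so λ = (0.598 − 0.529) / (0.529 × 3.72 − 0.598 × 1.43) = 0.069 / 1.11 = 0.062 V⁻¹.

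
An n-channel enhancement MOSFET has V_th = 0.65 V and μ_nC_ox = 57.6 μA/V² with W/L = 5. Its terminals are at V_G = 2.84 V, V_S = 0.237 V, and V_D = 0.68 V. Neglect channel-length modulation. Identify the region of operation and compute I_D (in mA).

Triode; I_D = 0.221 mA

V_GS = V_G − V_S = 2.84 − 0.237 = 2.6 V; V_DS = V_D − V_S = 0.68 − 0.237 = 0.443 V.
k_n = μ_nC_ox · (W/L) = 0.288 mA/V².
V_ov = V_GS − V_th = 2.6 − 0.65 = 1.95 V.
Since V_DS = 0.443 V < V_ov = 1.95 V, the device is in the triode region.
I_D = k_n [V_ov · V_DS − ½ V_DS²] = 0.288 × [1.95 × 0.443 − 0.5 × 0.443²] = 0.221 mA.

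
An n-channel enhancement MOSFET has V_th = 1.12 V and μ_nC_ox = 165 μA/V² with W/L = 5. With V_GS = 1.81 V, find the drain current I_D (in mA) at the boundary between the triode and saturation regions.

At the boundary V_DS = V_ov = V_GS − V_th = 1.81 − 1.12 = 0.69 V.
k_n = μ_nC_ox · (W/L) = 0.825 mA/V².
I_D = ½ k_n V_ov² = 0.5 × 0.825 × 0.69² = 0.196 mA.

I_D = 0.196 mA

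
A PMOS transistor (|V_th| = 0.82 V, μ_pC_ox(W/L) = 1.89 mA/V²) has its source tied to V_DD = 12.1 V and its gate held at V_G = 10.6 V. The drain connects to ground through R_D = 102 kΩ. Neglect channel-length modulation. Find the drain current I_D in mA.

V_SG = V_DD − V_G = 12.1 − 10.6 = 1.5 V, so V_ov = 1.5 − 0.82 = 0.68 V.
Assume saturation: I_D = ½ k_p V_ov² = 0.5 × 1.89 × 0.68² = 0.437 mA, giving V_SD = V_DD − I_D R_D = 12.1 − 0.437 × 102 = -32.5 V.
But -32.5 V < V_ov = 0.68 V, so the device is actually in triode.
In triode I_D = k_p[V_ov V_SD − ½ V_SD²] and I_D = (V_DD − V_SD)/R_D. Equating: 96.4 V_SD² − 132.1 V_SD + 12.1 = 0, giving V_SD = 0.0987 V (the root below V_ov).
I_D = (12.1 − 0.0987) / 102 = 0.118 mA.

I_D = 0.118 mA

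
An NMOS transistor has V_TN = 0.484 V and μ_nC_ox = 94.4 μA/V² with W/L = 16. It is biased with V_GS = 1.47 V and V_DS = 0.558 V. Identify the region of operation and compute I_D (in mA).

k_n = μ_nC_ox · (W/L) = 1.51 mA/V².
V_ov = V_GS − V_TN = 1.47 − 0.484 = 0.986 V.
Since V_DS = 0.558 V < V_ov = 0.986 V, the device is in the triode region.
I_D = k_n [V_ov · V_DS − ½ V_DS²] = 1.51 × [0.986 × 0.558 − 0.5 × 0.558²] = 0.596 mA.

Triode; I_D = 0.596 mA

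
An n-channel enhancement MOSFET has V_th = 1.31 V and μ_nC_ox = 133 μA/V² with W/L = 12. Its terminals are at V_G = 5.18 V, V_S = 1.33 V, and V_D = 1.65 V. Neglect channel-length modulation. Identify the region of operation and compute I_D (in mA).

Triode; I_D = 1.22 mA

V_GS = V_G − V_S = 5.18 − 1.33 = 3.85 V; V_DS = V_D − V_S = 1.65 − 1.33 = 0.32 V.
k_n = μ_nC_ox · (W/L) = 1.596 mA/V².
V_ov = V_GS − V_th = 3.85 − 1.31 = 2.54 V.
Since V_DS = 0.32 V < V_ov = 2.54 V, the device is in the triode region.
I_D = k_n [V_ov · V_DS − ½ V_DS²] = 1.596 × [2.54 × 0.32 − 0.5 × 0.32²] = 1.22 mA.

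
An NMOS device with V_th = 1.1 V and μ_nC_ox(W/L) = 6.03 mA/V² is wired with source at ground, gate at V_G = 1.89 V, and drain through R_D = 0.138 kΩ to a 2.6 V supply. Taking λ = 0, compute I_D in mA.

I_D = 1.88 mA

V_GS = V_G = 1.89 V, so V_ov = 1.89 − 1.1 = 0.79 V.
Assume saturation: I_D = ½ k_n V_ov² = 0.5 × 6.03 × 0.79² = 1.88 mA, giving V_DS = V_DD − I_D R_D = 2.6 − 1.88 × 0.138 = 2.34 V.
V_DS = 2.34 V ≥ V_ov = 0.79 V, confirming saturation.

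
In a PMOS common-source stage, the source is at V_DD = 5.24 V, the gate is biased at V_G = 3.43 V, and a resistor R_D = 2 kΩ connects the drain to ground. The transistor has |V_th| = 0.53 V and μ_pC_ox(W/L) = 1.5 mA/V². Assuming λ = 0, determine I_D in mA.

V_SG = V_DD − V_G = 5.24 − 3.43 = 1.81 V, so V_ov = 1.81 − 0.53 = 1.28 V.
Assume saturation: I_D = ½ k_p V_ov² = 0.5 × 1.5 × 1.28² = 1.23 mA, giving V_SD = V_DD − I_D R_D = 5.24 − 1.23 × 2 = 2.78 V.
V_SD = 2.78 V ≥ V_ov = 1.28 V, confirming saturation.

I_D = 1.23 mA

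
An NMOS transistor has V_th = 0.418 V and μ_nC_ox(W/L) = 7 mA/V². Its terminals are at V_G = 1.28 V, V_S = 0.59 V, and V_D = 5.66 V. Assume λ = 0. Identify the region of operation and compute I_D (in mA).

Saturation; I_D = 0.259 mA

V_GS = V_G − V_S = 1.28 − 0.59 = 0.69 V; V_DS = V_D − V_S = 5.66 − 0.59 = 5.07 V.
V_ov = V_GS − V_th = 0.69 − 0.418 = 0.272 V.
Since V_DS = 5.07 V ≥ V_ov = 0.272 V, the device is in saturation.
I_D = ½ k_n V_ov² = 0.5 × 7 × 0.272² = 0.259 mA.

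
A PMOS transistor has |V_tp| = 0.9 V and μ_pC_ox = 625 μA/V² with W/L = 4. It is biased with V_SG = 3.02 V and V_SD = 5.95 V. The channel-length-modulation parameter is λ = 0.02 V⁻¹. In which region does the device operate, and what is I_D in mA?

Saturation; I_D = 6.29 mA

k_p = μ_pC_ox · (W/L) = 2.5 mA/V².
V_ov = V_SG − |V_tp| = 3.02 − 0.9 = 2.12 V.
Since V_SD = 5.95 V ≥ V_ov = 2.12 V, the device is in saturation.
I_D = ½ k_p V_ov² (1 + λ V_SD) = 0.5 × 2.5 × 2.12² × (1 + 0.02 × 5.95) = 6.29 mA.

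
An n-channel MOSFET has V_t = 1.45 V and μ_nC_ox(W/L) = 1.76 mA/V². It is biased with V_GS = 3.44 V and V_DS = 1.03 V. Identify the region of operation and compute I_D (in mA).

Triode; I_D = 2.67 mA

V_ov = V_GS − V_t = 3.44 − 1.45 = 1.99 V.
Since V_DS = 1.03 V < V_ov = 1.99 V, the device is in the triode region.
I_D = k_n [V_ov · V_DS − ½ V_DS²] = 1.76 × [1.99 × 1.03 − 0.5 × 1.03²] = 2.67 mA.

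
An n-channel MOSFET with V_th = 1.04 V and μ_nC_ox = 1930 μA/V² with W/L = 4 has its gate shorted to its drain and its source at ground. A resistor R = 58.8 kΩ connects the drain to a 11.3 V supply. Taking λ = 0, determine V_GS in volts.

V_GS = 1.25 V

With gate tied to drain, V_GS = V_DS ≥ V_GS − V_th, so the device is in saturation.
k_n = μ_nC_ox · (W/L) = 7.72 mA/V².
KCL at the drain: ½ k_n (V_GS − V_th)² = (V_DD − V_GS)/R.
Let x = V_GS − 1.04. Then 227 x² + x − 10.26 = 0, giving x = 0.21 V (positive root), so V_GS = 1.25 V.
I_D = (V_DD − V_GS)/R = (11.3 − 1.25) / 58.8 = 0.171 mA.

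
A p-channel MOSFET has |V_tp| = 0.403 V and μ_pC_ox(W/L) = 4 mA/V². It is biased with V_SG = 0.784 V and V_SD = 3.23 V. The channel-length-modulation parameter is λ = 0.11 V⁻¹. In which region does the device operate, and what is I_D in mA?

V_ov = V_SG − |V_tp| = 0.784 − 0.403 = 0.381 V.
Since V_SD = 3.23 V ≥ V_ov = 0.381 V, the device is in saturation.
I_D = ½ k_p V_ov² (1 + λ V_SD) = 0.5 × 4 × 0.381² × (1 + 0.11 × 3.23) = 0.393 mA.

Saturation; I_D = 0.393 mA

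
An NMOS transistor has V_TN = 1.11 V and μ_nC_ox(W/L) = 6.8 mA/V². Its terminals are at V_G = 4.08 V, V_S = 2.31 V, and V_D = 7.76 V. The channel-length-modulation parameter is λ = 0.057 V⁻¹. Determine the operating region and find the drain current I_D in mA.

Saturation; I_D = 1.94 mA

V_GS = V_G − V_S = 4.08 − 2.31 = 1.77 V; V_DS = V_D − V_S = 7.76 − 2.31 = 5.45 V.
V_ov = V_GS − V_TN = 1.77 − 1.11 = 0.66 V.
Since V_DS = 5.45 V ≥ V_ov = 0.66 V, the device is in saturation.
I_D = ½ k_n V_ov² (1 + λ V_DS) = 0.5 × 6.8 × 0.66² × (1 + 0.057 × 5.45) = 1.94 mA.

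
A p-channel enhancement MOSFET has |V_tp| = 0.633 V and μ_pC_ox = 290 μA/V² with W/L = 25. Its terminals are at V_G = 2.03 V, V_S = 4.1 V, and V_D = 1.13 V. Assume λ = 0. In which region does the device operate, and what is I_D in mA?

Saturation; I_D = 7.49 mA

V_SG = V_S − V_G = 4.1 − 2.03 = 2.07 V; V_SD = V_S − V_D = 4.1 − 1.13 = 2.97 V.
k_p = μ_pC_ox · (W/L) = 7.25 mA/V².
V_ov = V_SG − |V_tp| = 2.07 − 0.633 = 1.44 V.
Since V_SD = 2.97 V ≥ V_ov = 1.44 V, the device is in saturation.
I_D = ½ k_p V_ov² = 0.5 × 7.25 × 1.44² = 7.49 mA.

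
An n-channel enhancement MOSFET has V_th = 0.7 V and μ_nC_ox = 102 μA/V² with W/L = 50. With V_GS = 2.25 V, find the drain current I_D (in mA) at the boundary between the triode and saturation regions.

I_D = 6.13 mA

At the boundary V_DS = V_ov = V_GS − V_th = 2.25 − 0.7 = 1.55 V.
k_n = μ_nC_ox · (W/L) = 5.1 mA/V².
I_D = ½ k_n V_ov² = 0.5 × 5.1 × 1.55² = 6.13 mA.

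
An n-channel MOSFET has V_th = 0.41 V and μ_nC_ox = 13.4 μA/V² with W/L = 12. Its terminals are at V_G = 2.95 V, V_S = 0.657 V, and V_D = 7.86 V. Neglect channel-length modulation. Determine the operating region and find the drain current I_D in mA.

V_GS = V_G − V_S = 2.95 − 0.657 = 2.29 V; V_DS = V_D − V_S = 7.86 − 0.657 = 7.2 V.
k_n = μ_nC_ox · (W/L) = 0.1608 mA/V².
V_ov = V_GS − V_th = 2.29 − 0.41 = 1.88 V.
Since V_DS = 7.2 V ≥ V_ov = 1.88 V, the device is in saturation.
I_D = ½ k_n V_ov² = 0.5 × 0.1608 × 1.88² = 0.285 mA.

Saturation; I_D = 0.285 mA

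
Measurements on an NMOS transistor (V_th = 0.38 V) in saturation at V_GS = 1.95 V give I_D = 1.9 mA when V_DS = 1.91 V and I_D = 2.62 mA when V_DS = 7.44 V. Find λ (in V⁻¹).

λ = 0.0788 V⁻¹

With V_GS fixed, I_D ∝ (1 + λ V_DS) in saturation, so I_D2/I_D1 = (1 + λ V_DS2)/(1 + λ V_DS1).
2.62/1.9 = 1.379 = (1 + 7.44 λ)/(1 + 1.91 λ).
Solving: λ (I_D1 V_DS2 − I_D2 V_DS1) = I_D2 − I_D1, so λ = (2.62 − 1.9) / (1.9 × 7.44 − 2.62 × 1.91) = 0.72 / 9.13 = 0.0788 V⁻¹.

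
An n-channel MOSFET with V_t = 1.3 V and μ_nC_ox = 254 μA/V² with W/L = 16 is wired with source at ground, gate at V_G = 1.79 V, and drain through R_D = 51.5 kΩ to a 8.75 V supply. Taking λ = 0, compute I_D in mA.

V_GS = V_G = 1.79 V, so V_ov = 1.79 − 1.3 = 0.49 V.
k_n = μ_nC_ox · (W/L) = 4.064 mA/V².
Assume saturation: I_D = ½ k_n V_ov² = 0.5 × 4.064 × 0.49² = 0.488 mA, giving V_DS = V_DD − I_D R_D = 8.75 − 0.488 × 51.5 = -16.4 V.
But -16.4 V < V_ov = 0.49 V, so the device is actually in triode.
In triode I_D = k_n[V_ov V_DS − ½ V_DS²] and I_D = (V_DD − V_DS)/R_D. Equating: 105 V_DS² − 103.6 V_DS + 8.75 = 0, giving V_DS = 0.0933 V (the root below V_ov).
I_D = (8.75 − 0.0933) / 51.5 = 0.168 mA.

I_D = 0.168 mA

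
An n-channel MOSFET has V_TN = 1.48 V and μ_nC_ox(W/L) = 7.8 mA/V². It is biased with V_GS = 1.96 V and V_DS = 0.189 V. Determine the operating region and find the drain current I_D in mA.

Triode; I_D = 0.568 mA

V_ov = V_GS − V_TN = 1.96 − 1.48 = 0.48 V.
Since V_DS = 0.189 V < V_ov = 0.48 V, the device is in the triode region.
I_D = k_n [V_ov · V_DS − ½ V_DS²] = 7.8 × [0.48 × 0.189 − 0.5 × 0.189²] = 0.568 mA.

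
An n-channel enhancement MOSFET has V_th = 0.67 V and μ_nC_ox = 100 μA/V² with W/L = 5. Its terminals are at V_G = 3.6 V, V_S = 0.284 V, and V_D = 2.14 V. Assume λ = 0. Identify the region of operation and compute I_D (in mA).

Triode; I_D = 1.59 mA

V_GS = V_G − V_S = 3.6 − 0.284 = 3.32 V; V_DS = V_D − V_S = 2.14 − 0.284 = 1.86 V.
k_n = μ_nC_ox · (W/L) = 0.5 mA/V².
V_ov = V_GS − V_th = 3.32 − 0.67 = 2.65 V.
Since V_DS = 1.86 V < V_ov = 2.65 V, the device is in the triode region.
I_D = k_n [V_ov · V_DS − ½ V_DS²] = 0.5 × [2.65 × 1.86 − 0.5 × 1.86²] = 1.59 mA.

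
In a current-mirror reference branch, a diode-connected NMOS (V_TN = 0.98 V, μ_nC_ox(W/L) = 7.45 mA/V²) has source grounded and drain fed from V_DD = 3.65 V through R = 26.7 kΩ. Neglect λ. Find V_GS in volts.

V_GS = 1.14 V

With gate tied to drain, V_GS = V_DS ≥ V_GS − V_TN, so the device is in saturation.
KCL at the drain: ½ k_n (V_GS − V_TN)² = (V_DD − V_GS)/R.
Let x = V_GS − 0.98. Then 99.5 x² + x − 2.67 = 0, giving x = 0.159 V (positive root), so V_GS = 1.14 V.
I_D = (V_DD − V_GS)/R = (3.65 − 1.14) / 26.7 = 0.094 mA.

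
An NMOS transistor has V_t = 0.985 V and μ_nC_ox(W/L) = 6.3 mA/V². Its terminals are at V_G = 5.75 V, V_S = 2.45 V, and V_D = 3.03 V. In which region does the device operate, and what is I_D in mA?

V_GS = V_G − V_S = 5.75 − 2.45 = 3.3 V; V_DS = V_D − V_S = 3.03 − 2.45 = 0.58 V.
V_ov = V_GS − V_t = 3.3 − 0.985 = 2.31 V.
Since V_DS = 0.58 V < V_ov = 2.31 V, the device is in the triode region.
I_D = k_n [V_ov · V_DS − ½ V_DS²] = 6.3 × [2.31 × 0.58 − 0.5 × 0.58²] = 7.4 mA.

Triode; I_D = 7.40 mA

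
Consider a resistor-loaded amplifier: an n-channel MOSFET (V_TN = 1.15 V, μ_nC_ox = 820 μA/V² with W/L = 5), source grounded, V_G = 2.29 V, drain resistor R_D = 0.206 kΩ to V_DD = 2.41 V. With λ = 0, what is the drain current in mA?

V_GS = V_G = 2.29 V, so V_ov = 2.29 − 1.15 = 1.14 V.
k_n = μ_nC_ox · (W/L) = 4.1 mA/V².
Assume saturation: I_D = ½ k_n V_ov² = 0.5 × 4.1 × 1.14² = 2.66 mA, giving V_DS = V_DD − I_D R_D = 2.41 − 2.66 × 0.206 = 1.86 V.
V_DS = 1.86 V ≥ V_ov = 1.14 V, confirming saturation.

I_D = 2.66 mA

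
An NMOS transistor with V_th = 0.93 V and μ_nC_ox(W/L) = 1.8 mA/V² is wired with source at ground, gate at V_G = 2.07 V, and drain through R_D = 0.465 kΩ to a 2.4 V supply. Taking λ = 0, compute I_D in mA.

I_D = 1.17 mA

V_GS = V_G = 2.07 V, so V_ov = 2.07 − 0.93 = 1.14 V.
Assume saturation: I_D = ½ k_n V_ov² = 0.5 × 1.8 × 1.14² = 1.17 mA, giving V_DS = V_DD − I_D R_D = 2.4 − 1.17 × 0.465 = 1.86 V.
V_DS = 1.86 V ≥ V_ov = 1.14 V, confirming saturation.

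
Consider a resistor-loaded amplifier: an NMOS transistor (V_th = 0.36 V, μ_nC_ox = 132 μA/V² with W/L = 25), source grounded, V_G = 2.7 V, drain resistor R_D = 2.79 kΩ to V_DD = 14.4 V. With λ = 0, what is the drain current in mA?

I_D = 4.89 mA

V_GS = V_G = 2.7 V, so V_ov = 2.7 − 0.36 = 2.34 V.
k_n = μ_nC_ox · (W/L) = 3.3 mA/V².
Assume saturation: I_D = ½ k_n V_ov² = 0.5 × 3.3 × 2.34² = 9.03 mA, giving V_DS = V_DD − I_D R_D = 14.4 − 9.03 × 2.79 = -10.8 V.
But -10.8 V < V_ov = 2.34 V, so the device is actually in triode.
In triode I_D = k_n[V_ov V_DS − ½ V_DS²] and I_D = (V_DD − V_DS)/R_D. Equating: 4.6 V_DS² − 22.54 V_DS + 14.4 = 0, giving V_DS = 0.755 V (the root below V_ov).
I_D = (14.4 − 0.755) / 2.79 = 4.89 mA.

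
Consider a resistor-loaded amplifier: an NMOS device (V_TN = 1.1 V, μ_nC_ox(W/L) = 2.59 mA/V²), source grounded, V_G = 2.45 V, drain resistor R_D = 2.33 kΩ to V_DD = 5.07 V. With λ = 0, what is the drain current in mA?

I_D = 1.86 mA

V_GS = V_G = 2.45 V, so V_ov = 2.45 − 1.1 = 1.35 V.
Assume saturation: I_D = ½ k_n V_ov² = 0.5 × 2.59 × 1.35² = 2.36 mA, giving V_DS = V_DD − I_D R_D = 5.07 − 2.36 × 2.33 = -0.429 V.
But -0.429 V < V_ov = 1.35 V, so the device is actually in triode.
In triode I_D = k_n[V_ov V_DS − ½ V_DS²] and I_D = (V_DD − V_DS)/R_D. Equating: 3.02 V_DS² − 9.147 V_DS + 5.07 = 0, giving V_DS = 0.73 V (the root below V_ov).
I_D = (5.07 − 0.73) / 2.33 = 1.86 mA.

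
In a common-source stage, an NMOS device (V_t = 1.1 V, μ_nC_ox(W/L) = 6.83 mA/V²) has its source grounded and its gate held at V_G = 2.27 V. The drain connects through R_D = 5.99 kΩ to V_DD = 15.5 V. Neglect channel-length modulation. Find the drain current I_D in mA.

I_D = 2.52 mA

V_GS = V_G = 2.27 V, so V_ov = 2.27 − 1.1 = 1.17 V.
Assume saturation: I_D = ½ k_n V_ov² = 0.5 × 6.83 × 1.17² = 4.67 mA, giving V_DS = V_DD − I_D R_D = 15.5 − 4.67 × 5.99 = -12.5 V.
But -12.5 V < V_ov = 1.17 V, so the device is actually in triode.
In triode I_D = k_n[V_ov V_DS − ½ V_DS²] and I_D = (V_DD − V_DS)/R_D. Equating: 20.5 V_DS² − 48.87 V_DS + 15.5 = 0, giving V_DS = 0.377 V (the root below V_ov).
I_D = (15.5 − 0.377) / 5.99 = 2.52 mA.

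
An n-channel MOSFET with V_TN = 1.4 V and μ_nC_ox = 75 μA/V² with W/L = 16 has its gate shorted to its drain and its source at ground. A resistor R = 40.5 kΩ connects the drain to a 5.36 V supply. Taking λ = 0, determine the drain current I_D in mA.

I_D = 0.0883 mA

With gate tied to drain, V_GS = V_DS ≥ V_GS − V_TN, so the device is in saturation.
k_n = μ_nC_ox · (W/L) = 1.2 mA/V².
KCL at the drain: ½ k_n (V_GS − V_TN)² = (V_DD − V_GS)/R.
Let x = V_GS − 1.4. Then 24.3 x² + x − 3.96 = 0, giving x = 0.384 V (positive root), so V_GS = 1.78 V.
I_D = (V_DD − V_GS)/R = (5.36 − 1.78) / 40.5 = 0.0883 mA.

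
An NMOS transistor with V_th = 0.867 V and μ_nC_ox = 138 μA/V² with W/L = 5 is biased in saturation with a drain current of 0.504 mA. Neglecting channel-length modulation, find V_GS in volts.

V_GS = 2.08 V

k_n = μ_nC_ox · (W/L) = 0.69 mA/V².
In saturation I_D = ½ k_n (V_GS − V_th)², so V_GS − V_th = √(2 I_D / k_n) = √(2 × 0.504 / 0.69) = 1.21 V.
V_GS = 0.867 + 1.21 = 2.08 V.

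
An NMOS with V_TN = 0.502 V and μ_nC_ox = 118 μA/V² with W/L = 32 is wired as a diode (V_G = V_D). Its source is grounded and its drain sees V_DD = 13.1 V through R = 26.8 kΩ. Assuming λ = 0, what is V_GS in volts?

With gate tied to drain, V_GS = V_DS ≥ V_GS − V_TN, so the device is in saturation.
k_n = μ_nC_ox · (W/L) = 3.776 mA/V².
KCL at the drain: ½ k_n (V_GS − V_TN)² = (V_DD − V_GS)/R.
Let x = V_GS − 0.502. Then 50.6 x² + x − 12.6 = 0, giving x = 0.489 V (positive root), so V_GS = 0.991 V.
I_D = (V_DD − V_GS)/R = (13.1 − 0.991) / 26.8 = 0.452 mA.

V_GS = 0.991 V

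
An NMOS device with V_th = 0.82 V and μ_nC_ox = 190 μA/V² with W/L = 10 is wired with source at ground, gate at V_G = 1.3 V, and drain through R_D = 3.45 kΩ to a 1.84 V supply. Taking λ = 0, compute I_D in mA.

V_GS = V_G = 1.3 V, so V_ov = 1.3 − 0.82 = 0.48 V.
k_n = μ_nC_ox · (W/L) = 1.9 mA/V².
Assume saturation: I_D = ½ k_n V_ov² = 0.5 × 1.9 × 0.48² = 0.219 mA, giving V_DS = V_DD − I_D R_D = 1.84 − 0.219 × 3.45 = 1.08 V.
V_DS = 1.08 V ≥ V_ov = 0.48 V, confirming saturation.

I_D = 0.219 mA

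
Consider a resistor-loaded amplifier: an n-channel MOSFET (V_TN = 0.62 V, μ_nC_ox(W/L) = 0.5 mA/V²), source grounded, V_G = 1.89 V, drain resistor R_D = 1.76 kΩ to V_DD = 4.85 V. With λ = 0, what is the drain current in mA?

V_GS = V_G = 1.89 V, so V_ov = 1.89 − 0.62 = 1.27 V.
Assume saturation: I_D = ½ k_n V_ov² = 0.5 × 0.5 × 1.27² = 0.403 mA, giving V_DS = V_DD − I_D R_D = 4.85 − 0.403 × 1.76 = 4.14 V.
V_DS = 4.14 V ≥ V_ov = 1.27 V, confirming saturation.

I_D = 0.403 mA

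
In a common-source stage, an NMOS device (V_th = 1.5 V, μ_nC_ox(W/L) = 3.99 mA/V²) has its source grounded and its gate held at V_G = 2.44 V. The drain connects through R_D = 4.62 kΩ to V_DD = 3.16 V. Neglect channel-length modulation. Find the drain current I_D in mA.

V_GS = V_G = 2.44 V, so V_ov = 2.44 − 1.5 = 0.94 V.
Assume saturation: I_D = ½ k_n V_ov² = 0.5 × 3.99 × 0.94² = 1.76 mA, giving V_DS = V_DD − I_D R_D = 3.16 − 1.76 × 4.62 = -4.98 V.
But -4.98 V < V_ov = 0.94 V, so the device is actually in triode.
In triode I_D = k_n[V_ov V_DS − ½ V_DS²] and I_D = (V_DD − V_DS)/R_D. Equating: 9.22 V_DS² − 18.33 V_DS + 3.16 = 0, giving V_DS = 0.191 V (the root below V_ov).
I_D = (3.16 − 0.191) / 4.62 = 0.643 mA.

I_D = 0.643 mA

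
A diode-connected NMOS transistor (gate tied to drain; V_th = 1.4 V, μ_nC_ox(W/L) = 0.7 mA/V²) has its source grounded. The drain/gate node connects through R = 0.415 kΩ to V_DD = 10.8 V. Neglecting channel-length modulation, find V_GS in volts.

With gate tied to drain, V_GS = V_DS ≥ V_GS − V_th, so the device is in saturation.
KCL at the drain: ½ k_n (V_GS − V_th)² = (V_DD − V_GS)/R.
Let x = V_GS − 1.4. Then 0.145 x² + x − 9.4 = 0, giving x = 5.31 V (positive root), so V_GS = 6.71 V.
I_D = (V_DD − V_GS)/R = (10.8 − 6.71) / 0.415 = 9.86 mA.

V_GS = 6.71 V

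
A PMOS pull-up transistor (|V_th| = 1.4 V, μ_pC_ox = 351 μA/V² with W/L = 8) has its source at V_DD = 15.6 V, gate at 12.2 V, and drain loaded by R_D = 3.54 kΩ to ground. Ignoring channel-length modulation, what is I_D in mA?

I_D = 4.13 mA

V_SG = V_DD − V_G = 15.6 − 12.2 = 3.4 V, so V_ov = 3.4 − 1.4 = 2 V.
k_p = μ_pC_ox · (W/L) = 2.808 mA/V².
Assume saturation: I_D = ½ k_p V_ov² = 0.5 × 2.808 × 2² = 5.62 mA, giving V_SD = V_DD − I_D R_D = 15.6 − 5.62 × 3.54 = -4.28 V.
But -4.28 V < V_ov = 2 V, so the device is actually in triode.
In triode I_D = k_p[V_ov V_SD − ½ V_SD²] and I_D = (V_DD − V_SD)/R_D. Equating: 4.97 V_SD² − 20.88 V_SD + 15.6 = 0, giving V_SD = 0.972 V (the root below V_ov).
I_D = (15.6 − 0.972) / 3.54 = 4.13 mA.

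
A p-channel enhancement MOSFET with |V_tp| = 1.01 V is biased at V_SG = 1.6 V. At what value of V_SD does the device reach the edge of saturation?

The boundary between triode and saturation is V_SD = V_SG − |V_tp| = V_ov.
V_ov = 1.6 − 1.01 = 0.59 V.

V_SD,sat = 0.590 V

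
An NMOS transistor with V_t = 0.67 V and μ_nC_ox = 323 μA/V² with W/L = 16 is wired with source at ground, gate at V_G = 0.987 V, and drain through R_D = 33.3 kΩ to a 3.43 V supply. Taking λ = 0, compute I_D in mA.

I_D = 0.101 mA

V_GS = V_G = 0.987 V, so V_ov = 0.987 − 0.67 = 0.317 V.
k_n = μ_nC_ox · (W/L) = 5.168 mA/V².
Assume saturation: I_D = ½ k_n V_ov² = 0.5 × 5.168 × 0.317² = 0.26 mA, giving V_DS = V_DD − I_D R_D = 3.43 − 0.26 × 33.3 = -5.22 V.
But -5.22 V < V_ov = 0.317 V, so the device is actually in triode.
In triode I_D = k_n[V_ov V_DS − ½ V_DS²] and I_D = (V_DD − V_DS)/R_D. Equating: 86 V_DS² − 55.55 V_DS + 3.43 = 0, giving V_DS = 0.0691 V (the root below V_ov).
I_D = (3.43 − 0.0691) / 33.3 = 0.101 mA.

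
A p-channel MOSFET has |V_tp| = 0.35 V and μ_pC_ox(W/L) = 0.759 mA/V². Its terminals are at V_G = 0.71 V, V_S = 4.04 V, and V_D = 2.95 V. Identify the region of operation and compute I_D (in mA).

Triode; I_D = 2.01 mA

V_SG = V_S − V_G = 4.04 − 0.71 = 3.33 V; V_SD = V_S − V_D = 4.04 − 2.95 = 1.09 V.
V_ov = V_SG − |V_tp| = 3.33 − 0.35 = 2.98 V.
Since V_SD = 1.09 V < V_ov = 2.98 V, the device is in the triode region.
I_D = k_p [V_ov · V_SD − ½ V_SD²] = 0.759 × [2.98 × 1.09 − 0.5 × 1.09²] = 2.01 mA.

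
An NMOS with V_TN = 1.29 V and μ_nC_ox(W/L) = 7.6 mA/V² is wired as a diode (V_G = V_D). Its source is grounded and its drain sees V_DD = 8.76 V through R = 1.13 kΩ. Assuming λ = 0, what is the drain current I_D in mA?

With gate tied to drain, V_GS = V_DS ≥ V_GS − V_TN, so the device is in saturation.
KCL at the drain: ½ k_n (V_GS − V_TN)² = (V_DD − V_GS)/R.
Let x = V_GS − 1.29. Then 4.29 x² + x − 7.47 = 0, giving x = 1.21 V (positive root), so V_GS = 2.5 V.
I_D = (V_DD − V_GS)/R = (8.76 − 2.5) / 1.13 = 5.54 mA.

I_D = 5.54 mA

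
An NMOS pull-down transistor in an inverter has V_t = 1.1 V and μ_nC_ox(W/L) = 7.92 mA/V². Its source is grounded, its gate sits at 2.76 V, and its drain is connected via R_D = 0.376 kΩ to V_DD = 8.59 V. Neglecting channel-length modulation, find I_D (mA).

V_GS = V_G = 2.76 V, so V_ov = 2.76 − 1.1 = 1.66 V.
Assume saturation: I_D = ½ k_n V_ov² = 0.5 × 7.92 × 1.66² = 10.9 mA, giving V_DS = V_DD − I_D R_D = 8.59 − 10.9 × 0.376 = 4.49 V.
V_DS = 4.49 V ≥ V_ov = 1.66 V, confirming saturation.

I_D = 10.9 mA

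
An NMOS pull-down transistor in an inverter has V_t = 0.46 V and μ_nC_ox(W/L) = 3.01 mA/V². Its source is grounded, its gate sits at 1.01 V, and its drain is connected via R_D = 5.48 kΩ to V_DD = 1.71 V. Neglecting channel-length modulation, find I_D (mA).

I_D = 0.275 mA

V_GS = V_G = 1.01 V, so V_ov = 1.01 − 0.46 = 0.55 V.
Assume saturation: I_D = ½ k_n V_ov² = 0.5 × 3.01 × 0.55² = 0.455 mA, giving V_DS = V_DD − I_D R_D = 1.71 − 0.455 × 5.48 = -0.785 V.
But -0.785 V < V_ov = 0.55 V, so the device is actually in triode.
In triode I_D = k_n[V_ov V_DS − ½ V_DS²] and I_D = (V_DD − V_DS)/R_D. Equating: 8.25 V_DS² − 10.07 V_DS + 1.71 = 0, giving V_DS = 0.204 V (the root below V_ov).
I_D = (1.71 − 0.204) / 5.48 = 0.275 mA.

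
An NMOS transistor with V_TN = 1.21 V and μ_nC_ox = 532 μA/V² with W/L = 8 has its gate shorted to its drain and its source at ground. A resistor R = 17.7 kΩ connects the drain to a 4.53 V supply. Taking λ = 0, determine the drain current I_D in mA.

I_D = 0.172 mA

With gate tied to drain, V_GS = V_DS ≥ V_GS − V_TN, so the device is in saturation.
k_n = μ_nC_ox · (W/L) = 4.256 mA/V².
KCL at the drain: ½ k_n (V_GS − V_TN)² = (V_DD − V_GS)/R.
Let x = V_GS − 1.21. Then 37.7 x² + x − 3.32 = 0, giving x = 0.284 V (positive root), so V_GS = 1.49 V.
I_D = (V_DD − V_GS)/R = (4.53 − 1.49) / 17.7 = 0.172 mA.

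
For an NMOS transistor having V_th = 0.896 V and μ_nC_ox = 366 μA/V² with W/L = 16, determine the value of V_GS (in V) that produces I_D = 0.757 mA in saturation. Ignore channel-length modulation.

V_GS = 1.40 V

k_n = μ_nC_ox · (W/L) = 5.856 mA/V².
In saturation I_D = ½ k_n (V_GS − V_th)², so V_GS − V_th = √(2 I_D / k_n) = √(2 × 0.757 / 5.856) = 0.508 V.
V_GS = 0.896 + 0.508 = 1.4 V.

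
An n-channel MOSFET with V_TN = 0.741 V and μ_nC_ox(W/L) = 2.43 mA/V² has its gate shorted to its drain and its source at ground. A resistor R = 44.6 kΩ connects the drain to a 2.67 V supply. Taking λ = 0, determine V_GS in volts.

V_GS = 0.921 V

With gate tied to drain, V_GS = V_DS ≥ V_GS − V_TN, so the device is in saturation.
KCL at the drain: ½ k_n (V_GS − V_TN)² = (V_DD − V_GS)/R.
Let x = V_GS − 0.741. Then 54.2 x² + x − 1.929 = 0, giving x = 0.18 V (positive root), so V_GS = 0.921 V.
I_D = (V_DD − V_GS)/R = (2.67 − 0.921) / 44.6 = 0.0392 mA.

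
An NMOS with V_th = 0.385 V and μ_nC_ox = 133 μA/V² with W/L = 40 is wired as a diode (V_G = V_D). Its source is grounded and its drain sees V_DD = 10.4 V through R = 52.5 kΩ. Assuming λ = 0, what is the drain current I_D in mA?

I_D = 0.186 mA

With gate tied to drain, V_GS = V_DS ≥ V_GS − V_th, so the device is in saturation.
k_n = μ_nC_ox · (W/L) = 5.32 mA/V².
KCL at the drain: ½ k_n (V_GS − V_th)² = (V_DD − V_GS)/R.
Let x = V_GS − 0.385. Then 140 x² + x − 10.02 = 0, giving x = 0.264 V (positive root), so V_GS = 0.649 V.
I_D = (V_DD − V_GS)/R = (10.4 − 0.649) / 52.5 = 0.186 mA.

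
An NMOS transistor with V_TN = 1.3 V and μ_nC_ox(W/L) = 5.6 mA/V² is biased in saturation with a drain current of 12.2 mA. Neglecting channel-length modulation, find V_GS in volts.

In saturation I_D = ½ k_n (V_GS − V_TN)², so V_GS − V_TN = √(2 I_D / k_n) = √(2 × 12.2 / 5.6) = 2.09 V.
V_GS = 1.3 + 2.09 = 3.39 V.

V_GS = 3.39 V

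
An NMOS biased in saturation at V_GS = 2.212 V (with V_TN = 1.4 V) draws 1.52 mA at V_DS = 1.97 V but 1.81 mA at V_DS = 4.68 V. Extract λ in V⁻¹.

λ = 0.0817 V⁻¹

With V_GS fixed, I_D ∝ (1 + λ V_DS) in saturation, so I_D2/I_D1 = (1 + λ V_DS2)/(1 + λ V_DS1).
1.81/1.52 = 1.191 = (1 + 4.68 λ)/(1 + 1.97 λ).
Solving: λ (I_D1 V_DS2 − I_D2 V_DS1) = I_D2 − I_D1, so λ = (1.81 − 1.52) / (1.52 × 4.68 − 1.81 × 1.97) = 0.29 / 3.55 = 0.0817 V⁻¹.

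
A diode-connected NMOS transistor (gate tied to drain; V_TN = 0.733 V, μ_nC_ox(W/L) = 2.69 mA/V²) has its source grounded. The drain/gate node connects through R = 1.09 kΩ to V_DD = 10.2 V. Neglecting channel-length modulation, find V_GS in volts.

V_GS = 2.96 V

With gate tied to drain, V_GS = V_DS ≥ V_GS − V_TN, so the device is in saturation.
KCL at the drain: ½ k_n (V_GS − V_TN)² = (V_DD − V_GS)/R.
Let x = V_GS − 0.733. Then 1.47 x² + x − 9.467 = 0, giving x = 2.22 V (positive root), so V_GS = 2.96 V.
I_D = (V_DD − V_GS)/R = (10.2 − 2.96) / 1.09 = 6.65 mA.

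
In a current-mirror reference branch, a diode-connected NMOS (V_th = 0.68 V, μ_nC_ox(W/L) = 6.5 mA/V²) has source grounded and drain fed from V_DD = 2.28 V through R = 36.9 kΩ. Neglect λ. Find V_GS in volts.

V_GS = 0.791 V

With gate tied to drain, V_GS = V_DS ≥ V_GS − V_th, so the device is in saturation.
KCL at the drain: ½ k_n (V_GS − V_th)² = (V_DD − V_GS)/R.
Let x = V_GS − 0.68. Then 120 x² + x − 1.6 = 0, giving x = 0.111 V (positive root), so V_GS = 0.791 V.
I_D = (V_DD − V_GS)/R = (2.28 − 0.791) / 36.9 = 0.0403 mA.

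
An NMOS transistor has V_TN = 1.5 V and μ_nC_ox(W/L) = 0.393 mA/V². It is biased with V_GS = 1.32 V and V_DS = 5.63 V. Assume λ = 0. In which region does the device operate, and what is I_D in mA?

V_GS = 1.32 V < V_TN = 1.5 V, so the transistor is in cutoff.

Cutoff; I_D = 0 mA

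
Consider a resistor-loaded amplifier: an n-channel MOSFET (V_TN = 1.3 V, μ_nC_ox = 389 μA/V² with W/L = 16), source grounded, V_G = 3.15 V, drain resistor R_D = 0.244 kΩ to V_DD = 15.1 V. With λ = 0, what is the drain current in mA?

V_GS = V_G = 3.15 V, so V_ov = 3.15 − 1.3 = 1.85 V.
k_n = μ_nC_ox · (W/L) = 6.224 mA/V².
Assume saturation: I_D = ½ k_n V_ov² = 0.5 × 6.224 × 1.85² = 10.7 mA, giving V_DS = V_DD − I_D R_D = 15.1 − 10.7 × 0.244 = 12.5 V.
V_DS = 12.5 V ≥ V_ov = 1.85 V, confirming saturation.

I_D = 10.7 mA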